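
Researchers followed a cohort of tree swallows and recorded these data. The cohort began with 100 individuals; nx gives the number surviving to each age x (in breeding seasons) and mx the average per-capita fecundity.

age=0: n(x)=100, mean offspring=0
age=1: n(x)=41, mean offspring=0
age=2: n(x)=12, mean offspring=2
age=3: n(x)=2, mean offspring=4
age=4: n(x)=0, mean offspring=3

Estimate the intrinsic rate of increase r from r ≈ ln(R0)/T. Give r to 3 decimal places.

lx = nx/n0 = nx/100: 1, 0.41, 0.12, 0.02, 0
R0 = Σ lx·mx = 0 + 0 + 0.24 + 0.08 + 0 = 0.32
Σ x·lx·mx = 0.72; T = 0.72/0.32 = 2.25
r ≈ ln(R0)/T = ln(0.32)/2.25 = -0.50642… → -0.506

-0.506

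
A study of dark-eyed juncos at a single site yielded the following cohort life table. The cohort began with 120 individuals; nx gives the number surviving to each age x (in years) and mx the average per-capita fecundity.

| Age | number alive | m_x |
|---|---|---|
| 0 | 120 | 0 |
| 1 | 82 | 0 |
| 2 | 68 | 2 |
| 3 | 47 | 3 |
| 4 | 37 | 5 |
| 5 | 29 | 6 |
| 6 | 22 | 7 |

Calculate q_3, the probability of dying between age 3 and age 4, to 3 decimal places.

lx = nx/n0 = nx/120: 1, 0.68333…, 0.56667…, 0.39167…, 0.30833…, 0.24167…, 0.18333…
q_3 = (l_3 − l_4) / l_3 = (0.391667… − 0.308333…) / 0.391667…
     = 0.083333… / 0.391667… = 0.212766… → 0.213

0.213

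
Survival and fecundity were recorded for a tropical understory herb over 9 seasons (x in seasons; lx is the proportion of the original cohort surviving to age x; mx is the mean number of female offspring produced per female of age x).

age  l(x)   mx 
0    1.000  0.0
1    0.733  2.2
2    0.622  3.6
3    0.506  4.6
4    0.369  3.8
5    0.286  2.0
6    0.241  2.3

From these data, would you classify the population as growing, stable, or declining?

R0 = Σ lx·mx = 0 + 1.6126 + 2.2392 + 2.3276 + 1.4022 + 0.572 + 0.5543 = 8.7079
R0 > 1, so the population is growing.

growing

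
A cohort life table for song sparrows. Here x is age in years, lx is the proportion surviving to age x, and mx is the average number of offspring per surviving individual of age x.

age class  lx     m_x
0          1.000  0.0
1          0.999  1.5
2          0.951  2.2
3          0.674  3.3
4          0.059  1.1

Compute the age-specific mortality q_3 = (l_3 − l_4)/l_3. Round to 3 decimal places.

q_3 = (l_3 − l_4) / l_3 = (0.674 − 0.059) / 0.674
     = 0.615 / 0.674 = 0.912463… → 0.912

0.912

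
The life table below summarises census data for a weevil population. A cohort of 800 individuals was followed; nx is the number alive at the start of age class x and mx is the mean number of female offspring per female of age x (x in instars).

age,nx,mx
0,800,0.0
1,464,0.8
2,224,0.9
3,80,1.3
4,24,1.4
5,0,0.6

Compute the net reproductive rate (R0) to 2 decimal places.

lx = nx/n0 = nx/800: 1, 0.58, 0.28, 0.1, 0.03, 0
lx·mx by age: 0, 0.464, 0.252, 0.13, 0.042, 0
R0 = Σ lx·mx = 0.888 → 0.89

0.89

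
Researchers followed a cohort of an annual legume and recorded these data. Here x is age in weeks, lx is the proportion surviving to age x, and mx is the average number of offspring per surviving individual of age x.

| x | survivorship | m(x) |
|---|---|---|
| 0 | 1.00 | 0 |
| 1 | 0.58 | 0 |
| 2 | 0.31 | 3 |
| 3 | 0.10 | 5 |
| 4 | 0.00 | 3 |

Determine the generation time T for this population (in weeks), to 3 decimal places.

2.350

lx·mx: 0, 0, 0.93, 0.5, 0 → R0 = 1.43
x·lx·mx: 0, 0, 1.86, 1.5, 0 → Σ = 3.36
T = 3.36 / 1.43 = 2.34965… → 2.350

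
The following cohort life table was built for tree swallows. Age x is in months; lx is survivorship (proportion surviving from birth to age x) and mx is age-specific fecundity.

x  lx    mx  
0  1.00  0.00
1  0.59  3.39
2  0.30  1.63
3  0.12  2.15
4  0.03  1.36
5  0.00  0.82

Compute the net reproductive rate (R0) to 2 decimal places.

lx·mx by age: 0, 2.0001, 0.489, 0.258, 0.0408, 0
R0 = Σ lx·mx = 2.7879 → 2.79

2.79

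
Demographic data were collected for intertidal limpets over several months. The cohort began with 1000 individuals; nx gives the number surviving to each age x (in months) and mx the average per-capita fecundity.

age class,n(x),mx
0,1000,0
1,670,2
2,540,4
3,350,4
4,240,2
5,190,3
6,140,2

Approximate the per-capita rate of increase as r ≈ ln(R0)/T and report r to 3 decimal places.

lx = nx/n0 = nx/1000: 1, 0.67, 0.54, 0.35, 0.24, 0.19, 0.14
R0 = Σ lx·mx = 0 + 1.34 + 2.16 + 1.4 + 0.48 + 0.57 + 0.28 = 6.23
Σ x·lx·mx = 16.31; T = 16.31/6.23 = 2.61798…
r ≈ ln(R0)/T = ln(6.23)/2.61798… = 0.69877… → 0.699

0.699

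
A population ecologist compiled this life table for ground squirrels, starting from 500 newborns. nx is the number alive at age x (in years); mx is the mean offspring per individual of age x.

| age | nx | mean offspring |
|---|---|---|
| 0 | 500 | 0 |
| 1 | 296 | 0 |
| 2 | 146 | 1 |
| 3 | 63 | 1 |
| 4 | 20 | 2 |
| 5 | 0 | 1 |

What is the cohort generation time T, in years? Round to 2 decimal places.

lx = nx/n0 = nx/500: 1, 0.592, 0.292, 0.126, 0.04, 0
lx·mx: 0, 0, 0.292, 0.126, 0.08, 0 → R0 = 0.498
x·lx·mx: 0, 0, 0.584, 0.378, 0.32, 0 → Σ = 1.282
T = 1.282 / 0.498 = 2.574297… → 2.57

2.57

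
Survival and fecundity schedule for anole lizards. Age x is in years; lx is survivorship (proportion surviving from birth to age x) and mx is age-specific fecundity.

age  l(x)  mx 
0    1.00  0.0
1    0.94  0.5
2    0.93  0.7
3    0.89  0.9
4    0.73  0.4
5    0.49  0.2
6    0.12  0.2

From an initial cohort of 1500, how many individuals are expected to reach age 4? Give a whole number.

Expected survivors = N0 · l_4 = 1500 × 0.73 = 1095 → 1095

1095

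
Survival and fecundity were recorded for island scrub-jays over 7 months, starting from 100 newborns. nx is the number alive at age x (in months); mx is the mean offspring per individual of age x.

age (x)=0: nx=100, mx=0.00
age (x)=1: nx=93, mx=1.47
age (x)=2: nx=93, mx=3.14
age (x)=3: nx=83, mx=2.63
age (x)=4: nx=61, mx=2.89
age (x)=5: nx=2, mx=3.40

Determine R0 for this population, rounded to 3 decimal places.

lx = nx/n0 = nx/100: 1, 0.93, 0.93, 0.83, 0.61, 0.02
lx·mx by age: 0, 1.3671, 2.9202, 2.1829, 1.7629, 0.068
R0 = Σ lx·mx = 8.3011 → 8.301

8.301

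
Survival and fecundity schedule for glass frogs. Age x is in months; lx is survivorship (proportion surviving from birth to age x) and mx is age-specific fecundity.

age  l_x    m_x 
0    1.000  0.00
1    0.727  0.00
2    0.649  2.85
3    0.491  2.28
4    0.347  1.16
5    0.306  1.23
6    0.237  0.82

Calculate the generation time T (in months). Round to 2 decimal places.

2.97

lx·mx: 0, 0, 1.84965, 1.11948, 0.40252, 0.37638, 0.19434 → R0 = 3.94237
x·lx·mx: 0, 0, 3.6993, 3.35844, 1.61008, 1.8819, 1.16604 → Σ = 11.71576
T = 11.71576 / 3.94237 = 2.971756… → 2.97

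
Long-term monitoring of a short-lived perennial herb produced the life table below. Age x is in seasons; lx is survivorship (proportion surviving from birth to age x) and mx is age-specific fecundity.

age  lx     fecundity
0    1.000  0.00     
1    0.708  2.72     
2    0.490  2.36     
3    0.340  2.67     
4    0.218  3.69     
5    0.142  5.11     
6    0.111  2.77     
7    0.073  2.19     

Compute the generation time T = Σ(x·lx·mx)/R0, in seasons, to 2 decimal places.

2.80

lx·mx: 0, 1.92576, 1.1564, 0.9078, 0.80442, 0.72562, 0.30747, 0.15987 → R0 = 5.98734
x·lx·mx: 0, 1.92576, 2.3128, 2.7234, 3.21768, 3.6281, 1.84482, 1.11909 → Σ = 16.77165
T = 16.77165 / 5.98734 = 2.801186… → 2.80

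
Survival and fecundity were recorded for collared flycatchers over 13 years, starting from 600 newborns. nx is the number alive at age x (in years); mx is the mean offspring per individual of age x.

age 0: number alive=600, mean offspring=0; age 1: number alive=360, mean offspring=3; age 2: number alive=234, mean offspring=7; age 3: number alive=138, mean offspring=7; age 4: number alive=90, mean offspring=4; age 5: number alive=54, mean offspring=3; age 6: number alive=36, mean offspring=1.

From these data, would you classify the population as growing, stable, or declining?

growing

lx = nx/n0 = nx/600: 1, 0.6, 0.39, 0.23, 0.15, 0.09, 0.06
R0 = Σ lx·mx = 0 + 1.8 + 2.73 + 1.61 + 0.6 + 0.27 + 0.06 = 7.07
R0 > 1, so the population is growing.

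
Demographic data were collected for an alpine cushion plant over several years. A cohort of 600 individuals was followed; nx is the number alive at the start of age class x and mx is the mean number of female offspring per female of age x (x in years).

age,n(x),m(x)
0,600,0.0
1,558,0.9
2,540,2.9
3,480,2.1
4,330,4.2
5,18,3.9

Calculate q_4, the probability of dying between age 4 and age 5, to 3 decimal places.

0.945

lx = nx/n0 = nx/600: 1, 0.93, 0.9, 0.8, 0.55, 0.03
q_4 = (l_4 − l_5) / l_4 = (0.55 − 0.03) / 0.55
     = 0.52 / 0.55 = 0.945455… → 0.945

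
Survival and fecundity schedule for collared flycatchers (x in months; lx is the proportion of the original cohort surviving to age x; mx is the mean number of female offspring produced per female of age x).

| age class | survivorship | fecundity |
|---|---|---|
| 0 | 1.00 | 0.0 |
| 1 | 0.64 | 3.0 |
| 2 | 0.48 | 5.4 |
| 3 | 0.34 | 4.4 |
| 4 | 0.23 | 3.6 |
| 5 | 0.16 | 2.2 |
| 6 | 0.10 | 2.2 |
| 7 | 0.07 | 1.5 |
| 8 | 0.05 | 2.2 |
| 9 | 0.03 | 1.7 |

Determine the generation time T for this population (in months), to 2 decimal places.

2.61

lx·mx: 0, 1.92, 2.592, 1.496, 0.828, 0.352, 0.22, 0.105, 0.11, 0.051 → R0 = 7.674
x·lx·mx: 0, 1.92, 5.184, 4.488, 3.312, 1.76, 1.32, 0.735, 0.88, 0.459 → Σ = 20.058
T = 20.058 / 7.674 = 2.613761… → 2.61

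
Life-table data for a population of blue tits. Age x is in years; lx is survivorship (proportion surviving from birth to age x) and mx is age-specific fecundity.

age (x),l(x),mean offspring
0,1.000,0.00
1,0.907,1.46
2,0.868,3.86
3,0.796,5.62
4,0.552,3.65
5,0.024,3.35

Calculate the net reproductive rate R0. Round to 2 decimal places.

11.24

lx·mx by age: 0, 1.32422, 3.35048, 4.47352, 2.0148, 0.0804
R0 = Σ lx·mx = 11.24342 → 11.24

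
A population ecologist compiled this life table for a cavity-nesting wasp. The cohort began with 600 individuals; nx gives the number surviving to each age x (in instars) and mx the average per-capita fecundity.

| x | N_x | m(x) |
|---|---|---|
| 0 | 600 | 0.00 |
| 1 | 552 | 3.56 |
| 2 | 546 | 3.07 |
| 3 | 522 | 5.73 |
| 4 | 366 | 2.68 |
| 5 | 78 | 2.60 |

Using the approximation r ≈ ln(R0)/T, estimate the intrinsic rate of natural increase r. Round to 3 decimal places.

1.043

lx = nx/n0 = nx/600: 1, 0.92, 0.91, 0.87, 0.61, 0.13
R0 = Σ lx·mx = 0 + 3.2752 + 2.7937 + 4.9851 + 1.6348 + 0.338 = 13.0268
Σ x·lx·mx = 32.0471; T = 32.0471/13.0268 = 2.46009…
r ≈ ln(R0)/T = ln(13.0268)/2.46009… = 1.04346… → 1.043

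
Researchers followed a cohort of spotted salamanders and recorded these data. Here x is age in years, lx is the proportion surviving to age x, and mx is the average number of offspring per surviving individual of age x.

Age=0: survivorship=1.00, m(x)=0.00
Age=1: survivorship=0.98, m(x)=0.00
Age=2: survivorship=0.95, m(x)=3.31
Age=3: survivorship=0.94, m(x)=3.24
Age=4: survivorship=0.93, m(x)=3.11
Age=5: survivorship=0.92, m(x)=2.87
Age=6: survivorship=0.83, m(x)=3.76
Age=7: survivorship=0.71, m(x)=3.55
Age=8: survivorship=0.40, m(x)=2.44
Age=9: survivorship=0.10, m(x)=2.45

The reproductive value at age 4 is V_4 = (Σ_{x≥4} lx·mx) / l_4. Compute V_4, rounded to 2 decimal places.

13.33

lx·mx for x ≥ 4: 2.8923, 2.6404, 3.1208, 2.5205, 0.976, 0.245 → sum = 12.395
V_4 = 12.395 / l_4 = 12.395 / 0.93 = 13.327957… → 13.33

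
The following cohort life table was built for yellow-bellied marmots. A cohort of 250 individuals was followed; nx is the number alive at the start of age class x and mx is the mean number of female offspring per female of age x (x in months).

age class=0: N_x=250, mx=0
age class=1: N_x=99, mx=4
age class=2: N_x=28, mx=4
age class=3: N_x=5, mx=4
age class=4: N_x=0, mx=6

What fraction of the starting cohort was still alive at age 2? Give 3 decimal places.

l_2 = n_2/n_0 = 28/250 = 0.112 → 0.112

0.112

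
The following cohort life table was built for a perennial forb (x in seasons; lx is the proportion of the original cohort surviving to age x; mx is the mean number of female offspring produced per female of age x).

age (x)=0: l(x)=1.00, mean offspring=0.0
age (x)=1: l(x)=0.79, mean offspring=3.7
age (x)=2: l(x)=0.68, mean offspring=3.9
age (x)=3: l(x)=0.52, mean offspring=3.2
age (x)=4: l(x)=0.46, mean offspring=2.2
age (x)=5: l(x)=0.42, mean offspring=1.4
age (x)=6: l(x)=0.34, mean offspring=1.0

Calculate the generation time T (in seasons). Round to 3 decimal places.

lx·mx: 0, 2.923, 2.652, 1.664, 1.012, 0.588, 0.34 → R0 = 9.179
x·lx·mx: 0, 2.923, 5.304, 4.992, 4.048, 2.94, 2.04 → Σ = 22.247
T = 22.247 / 9.179 = 2.423684… → 2.424

2.424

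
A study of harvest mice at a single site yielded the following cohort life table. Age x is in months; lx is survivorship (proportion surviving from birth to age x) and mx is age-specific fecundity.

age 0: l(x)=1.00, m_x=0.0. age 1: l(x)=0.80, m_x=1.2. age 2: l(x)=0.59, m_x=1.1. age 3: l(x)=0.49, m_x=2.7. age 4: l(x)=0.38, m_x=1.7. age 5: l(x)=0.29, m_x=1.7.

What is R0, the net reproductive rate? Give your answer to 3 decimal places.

4.071

lx·mx by age: 0, 0.96, 0.649, 1.323, 0.646, 0.493
R0 = Σ lx·mx = 4.071 → 4.071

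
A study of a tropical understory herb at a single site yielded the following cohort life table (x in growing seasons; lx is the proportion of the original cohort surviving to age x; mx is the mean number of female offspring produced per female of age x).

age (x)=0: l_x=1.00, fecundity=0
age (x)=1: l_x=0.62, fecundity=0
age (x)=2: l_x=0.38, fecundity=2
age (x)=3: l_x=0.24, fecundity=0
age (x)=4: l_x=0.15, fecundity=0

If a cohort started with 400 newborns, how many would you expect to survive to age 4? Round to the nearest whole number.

Expected survivors = N0 · l_4 = 400 × 0.15 = 60 → 60

60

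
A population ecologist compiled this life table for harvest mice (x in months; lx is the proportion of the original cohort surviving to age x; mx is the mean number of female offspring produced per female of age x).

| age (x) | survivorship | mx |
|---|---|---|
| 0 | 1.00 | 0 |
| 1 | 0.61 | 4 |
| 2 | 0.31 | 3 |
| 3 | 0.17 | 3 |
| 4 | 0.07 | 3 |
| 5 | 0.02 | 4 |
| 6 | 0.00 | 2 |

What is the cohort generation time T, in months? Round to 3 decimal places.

lx·mx: 0, 2.44, 0.93, 0.51, 0.21, 0.08, 0 → R0 = 4.17
x·lx·mx: 0, 2.44, 1.86, 1.53, 0.84, 0.4, 0 → Σ = 7.07
T = 7.07 / 4.17 = 1.695444… → 1.695

1.695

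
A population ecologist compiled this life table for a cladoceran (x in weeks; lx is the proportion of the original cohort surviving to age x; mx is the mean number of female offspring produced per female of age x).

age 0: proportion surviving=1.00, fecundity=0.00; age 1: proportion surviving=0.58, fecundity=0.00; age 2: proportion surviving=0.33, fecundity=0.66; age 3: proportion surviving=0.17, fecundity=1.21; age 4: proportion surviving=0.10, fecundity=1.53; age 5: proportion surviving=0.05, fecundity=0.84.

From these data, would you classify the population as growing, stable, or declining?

R0 = Σ lx·mx = 0 + 0 + 0.2178 + 0.2057 + 0.153 + 0.042 = 0.6185
R0 < 1, so the population is declining.

declining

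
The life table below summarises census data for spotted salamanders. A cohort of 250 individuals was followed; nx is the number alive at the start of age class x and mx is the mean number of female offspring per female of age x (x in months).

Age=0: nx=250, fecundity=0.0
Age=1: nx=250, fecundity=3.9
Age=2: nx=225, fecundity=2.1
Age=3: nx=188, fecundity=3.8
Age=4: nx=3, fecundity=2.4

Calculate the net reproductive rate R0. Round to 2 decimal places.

lx = nx/n0 = nx/250: 1, 1, 0.9, 0.752, 0.012
lx·mx by age: 0, 3.9, 1.89, 2.8576, 0.0288
R0 = Σ lx·mx = 8.6764 → 8.68

8.68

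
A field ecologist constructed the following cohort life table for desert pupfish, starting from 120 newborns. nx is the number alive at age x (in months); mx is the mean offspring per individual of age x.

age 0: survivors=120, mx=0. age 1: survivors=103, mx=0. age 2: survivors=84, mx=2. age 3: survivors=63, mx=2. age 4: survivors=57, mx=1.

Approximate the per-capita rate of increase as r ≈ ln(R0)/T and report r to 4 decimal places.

0.3999

lx = nx/n0 = nx/120: 1, 0.85833…, 0.7, 0.525, 0.475
R0 = Σ lx·mx = 0 + 0 + 1.4 + 1.05 + 0.475 = 2.925…
Σ x·lx·mx = 7.85…; T = 7.85…/2.925… = 2.68376…
r ≈ ln(R0)/T = ln(2.925…)/2.68376… = 0.399922… → 0.3999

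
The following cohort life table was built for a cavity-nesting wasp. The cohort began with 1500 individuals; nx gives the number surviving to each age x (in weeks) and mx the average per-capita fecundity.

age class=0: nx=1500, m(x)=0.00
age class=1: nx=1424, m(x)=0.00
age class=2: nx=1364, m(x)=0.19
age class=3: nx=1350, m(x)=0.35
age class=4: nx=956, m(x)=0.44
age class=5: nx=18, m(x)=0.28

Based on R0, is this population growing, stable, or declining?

declining

lx = nx/n0 = nx/1500: 1, 0.94933…, 0.90933…, 0.9, 0.63733…, 0.012
R0 = Σ lx·mx = 0 + 0 + 0.172773… + 0.315 + 0.280427… + 0.00336 = 0.77156…
R0 < 1, so the population is declining.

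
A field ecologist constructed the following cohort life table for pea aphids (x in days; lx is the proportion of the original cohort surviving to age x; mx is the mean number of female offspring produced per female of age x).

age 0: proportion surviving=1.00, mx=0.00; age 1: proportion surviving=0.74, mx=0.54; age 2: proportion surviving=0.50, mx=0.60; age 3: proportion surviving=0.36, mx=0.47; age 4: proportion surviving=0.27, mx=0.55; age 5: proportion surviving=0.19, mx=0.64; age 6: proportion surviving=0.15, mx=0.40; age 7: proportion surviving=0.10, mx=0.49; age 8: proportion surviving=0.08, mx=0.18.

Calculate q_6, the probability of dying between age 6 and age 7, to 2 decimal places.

q_6 = (l_6 − l_7) / l_6 = (0.15 − 0.1) / 0.15
     = 0.05 / 0.15 = 0.333333… → 0.33

0.33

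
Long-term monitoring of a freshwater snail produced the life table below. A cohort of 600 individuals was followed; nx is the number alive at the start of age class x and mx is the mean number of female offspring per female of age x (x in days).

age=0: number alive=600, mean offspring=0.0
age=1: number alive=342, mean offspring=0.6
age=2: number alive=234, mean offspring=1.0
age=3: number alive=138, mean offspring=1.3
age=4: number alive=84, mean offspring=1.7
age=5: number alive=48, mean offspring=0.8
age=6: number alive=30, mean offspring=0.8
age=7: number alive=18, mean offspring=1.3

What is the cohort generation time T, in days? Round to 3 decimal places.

lx = nx/n0 = nx/600: 1, 0.57, 0.39, 0.23, 0.14, 0.08, 0.05, 0.03
lx·mx: 0, 0.342, 0.39, 0.299, 0.238, 0.064, 0.04, 0.039 → R0 = 1.412
x·lx·mx: 0, 0.342, 0.78, 0.897, 0.952, 0.32, 0.24, 0.273 → Σ = 3.804
T = 3.804 / 1.412 = 2.694051… → 2.694

2.694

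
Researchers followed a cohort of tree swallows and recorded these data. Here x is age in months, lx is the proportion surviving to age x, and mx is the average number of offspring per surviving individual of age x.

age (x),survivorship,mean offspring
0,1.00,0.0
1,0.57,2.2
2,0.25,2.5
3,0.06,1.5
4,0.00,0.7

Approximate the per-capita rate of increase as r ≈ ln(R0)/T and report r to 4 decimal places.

R0 = Σ lx·mx = 0 + 1.254 + 0.625 + 0.09 + 0 = 1.969
Σ x·lx·mx = 2.774; T = 2.774/1.969 = 1.40884…
r ≈ ln(R0)/T = ln(1.969)/1.40884… = 0.480911… → 0.4809

0.4809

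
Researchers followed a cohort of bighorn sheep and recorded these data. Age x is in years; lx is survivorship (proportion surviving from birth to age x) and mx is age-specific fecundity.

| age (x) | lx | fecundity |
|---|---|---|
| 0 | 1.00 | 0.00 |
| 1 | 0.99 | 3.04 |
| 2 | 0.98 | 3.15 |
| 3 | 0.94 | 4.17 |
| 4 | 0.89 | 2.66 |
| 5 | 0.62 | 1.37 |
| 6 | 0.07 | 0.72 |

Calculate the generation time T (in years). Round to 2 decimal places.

lx·mx: 0, 3.0096, 3.087, 3.9198, 2.3674, 0.8494, 0.0504 → R0 = 13.2836
x·lx·mx: 0, 3.0096, 6.174, 11.7594, 9.4696, 4.247, 0.3024 → Σ = 34.962
T = 34.962 / 13.2836 = 2.631967… → 2.63

2.63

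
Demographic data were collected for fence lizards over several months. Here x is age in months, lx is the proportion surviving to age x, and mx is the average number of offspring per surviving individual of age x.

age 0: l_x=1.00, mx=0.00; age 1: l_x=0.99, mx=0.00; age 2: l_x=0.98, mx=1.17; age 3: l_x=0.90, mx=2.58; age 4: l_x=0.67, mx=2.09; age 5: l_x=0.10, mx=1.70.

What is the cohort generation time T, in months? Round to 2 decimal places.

lx·mx: 0, 0, 1.1466, 2.322, 1.4003, 0.17 → R0 = 5.0389
x·lx·mx: 0, 0, 2.2932, 6.966, 5.6012, 0.85 → Σ = 15.7104
T = 15.7104 / 5.0389 = 3.117823… → 3.12

3.12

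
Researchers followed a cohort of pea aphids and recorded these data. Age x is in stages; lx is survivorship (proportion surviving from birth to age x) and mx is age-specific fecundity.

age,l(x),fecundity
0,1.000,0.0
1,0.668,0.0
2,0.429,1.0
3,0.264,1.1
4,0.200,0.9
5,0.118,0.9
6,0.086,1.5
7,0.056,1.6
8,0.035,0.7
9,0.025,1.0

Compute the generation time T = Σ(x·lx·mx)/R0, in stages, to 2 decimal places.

lx·mx: 0, 0, 0.429, 0.2904, 0.18, 0.1062, 0.129, 0.0896, 0.0245, 0.025 → R0 = 1.2737
x·lx·mx: 0, 0, 0.858, 0.8712, 0.72, 0.531, 0.774, 0.6272, 0.196, 0.225 → Σ = 4.8024
T = 4.8024 / 1.2737 = 3.770433… → 3.77

3.77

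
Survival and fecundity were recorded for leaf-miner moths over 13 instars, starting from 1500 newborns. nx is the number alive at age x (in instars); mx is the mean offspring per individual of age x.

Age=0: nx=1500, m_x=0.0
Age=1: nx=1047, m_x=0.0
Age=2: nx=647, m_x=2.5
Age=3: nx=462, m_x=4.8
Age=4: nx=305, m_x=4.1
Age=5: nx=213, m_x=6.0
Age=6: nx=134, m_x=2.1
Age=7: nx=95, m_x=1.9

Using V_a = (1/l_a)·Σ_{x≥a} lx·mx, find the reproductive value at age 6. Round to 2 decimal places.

3.45

lx = nx/n0 = nx/1500: 1, 0.698, 0.43133…, 0.308, 0.20333…, 0.142, 0.08933…, 0.06333…
lx·mx for x ≥ 6: 0.1876…, 0.120333… → sum = 0.307933…
V_6 = 0.307933… / l_6 = 0.307933… / 0.089333… = 3.447015… → 3.45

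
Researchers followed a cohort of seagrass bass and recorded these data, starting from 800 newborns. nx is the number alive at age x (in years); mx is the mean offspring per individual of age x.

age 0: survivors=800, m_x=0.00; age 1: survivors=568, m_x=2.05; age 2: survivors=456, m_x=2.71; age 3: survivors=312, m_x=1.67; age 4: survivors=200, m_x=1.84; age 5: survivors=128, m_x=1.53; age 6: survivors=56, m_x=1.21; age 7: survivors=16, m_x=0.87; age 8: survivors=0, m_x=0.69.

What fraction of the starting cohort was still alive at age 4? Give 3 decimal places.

l_4 = n_4/n_0 = 200/800 = 0.25 → 0.250

0.250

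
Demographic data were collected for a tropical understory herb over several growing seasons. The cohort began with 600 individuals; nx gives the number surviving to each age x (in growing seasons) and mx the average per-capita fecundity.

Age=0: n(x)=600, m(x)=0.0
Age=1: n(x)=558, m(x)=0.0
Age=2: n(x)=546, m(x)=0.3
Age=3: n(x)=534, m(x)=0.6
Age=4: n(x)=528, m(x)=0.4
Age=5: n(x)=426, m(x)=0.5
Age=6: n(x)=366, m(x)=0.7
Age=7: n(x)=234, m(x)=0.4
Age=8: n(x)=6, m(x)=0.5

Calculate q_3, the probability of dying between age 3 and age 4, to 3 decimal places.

lx = nx/n0 = nx/600: 1, 0.93, 0.91, 0.89, 0.88, 0.71, 0.61, 0.39, 0.01
q_3 = (l_3 − l_4) / l_3 = (0.89 − 0.88) / 0.89
     = 0.01 / 0.89 = 0.011236… → 0.011

0.011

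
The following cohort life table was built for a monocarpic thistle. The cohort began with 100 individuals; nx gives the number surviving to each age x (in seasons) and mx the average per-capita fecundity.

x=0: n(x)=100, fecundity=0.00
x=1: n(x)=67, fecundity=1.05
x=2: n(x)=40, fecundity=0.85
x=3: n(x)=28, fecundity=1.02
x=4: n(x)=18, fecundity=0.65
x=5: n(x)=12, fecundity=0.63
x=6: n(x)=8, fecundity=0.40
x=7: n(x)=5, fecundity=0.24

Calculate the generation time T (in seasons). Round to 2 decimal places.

2.15

lx = nx/n0 = nx/100: 1, 0.67, 0.4, 0.28, 0.18, 0.12, 0.08, 0.05
lx·mx: 0, 0.7035, 0.34, 0.2856, 0.117, 0.0756, 0.032, 0.012 → R0 = 1.5657
x·lx·mx: 0, 0.7035, 0.68, 0.8568, 0.468, 0.378, 0.192, 0.084 → Σ = 3.3623
T = 3.3623 / 1.5657 = 2.147474… → 2.15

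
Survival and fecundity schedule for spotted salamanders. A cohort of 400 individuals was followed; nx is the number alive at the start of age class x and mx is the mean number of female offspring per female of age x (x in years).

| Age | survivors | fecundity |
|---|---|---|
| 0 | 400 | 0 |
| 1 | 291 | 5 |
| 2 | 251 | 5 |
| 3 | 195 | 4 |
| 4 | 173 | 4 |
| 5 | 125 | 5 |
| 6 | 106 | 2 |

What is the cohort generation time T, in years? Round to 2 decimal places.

lx = nx/n0 = nx/400: 1, 0.7275, 0.6275, 0.4875, 0.4325, 0.3125, 0.265
lx·mx: 0, 3.6375, 3.1375, 1.95, 1.73, 1.5625, 0.53 → R0 = 12.5475
x·lx·mx: 0, 3.6375, 6.275, 5.85, 6.92, 7.8125, 3.18 → Σ = 33.675
T = 33.675 / 12.5475 = 2.683802… → 2.68

2.68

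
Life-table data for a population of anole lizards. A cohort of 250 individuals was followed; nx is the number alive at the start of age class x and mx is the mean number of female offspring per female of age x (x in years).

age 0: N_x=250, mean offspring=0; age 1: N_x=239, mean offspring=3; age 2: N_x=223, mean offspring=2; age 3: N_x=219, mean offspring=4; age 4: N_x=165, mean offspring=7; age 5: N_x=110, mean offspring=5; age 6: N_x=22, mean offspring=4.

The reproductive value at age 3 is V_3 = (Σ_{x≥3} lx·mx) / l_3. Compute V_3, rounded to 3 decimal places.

12.187

lx = nx/n0 = nx/250: 1, 0.956, 0.892, 0.876, 0.66, 0.44, 0.088
lx·mx for x ≥ 3: 3.504, 4.62, 2.2, 0.352 → sum = 10.676
V_3 = 10.676 / l_3 = 10.676 / 0.876 = 12.187215… → 12.187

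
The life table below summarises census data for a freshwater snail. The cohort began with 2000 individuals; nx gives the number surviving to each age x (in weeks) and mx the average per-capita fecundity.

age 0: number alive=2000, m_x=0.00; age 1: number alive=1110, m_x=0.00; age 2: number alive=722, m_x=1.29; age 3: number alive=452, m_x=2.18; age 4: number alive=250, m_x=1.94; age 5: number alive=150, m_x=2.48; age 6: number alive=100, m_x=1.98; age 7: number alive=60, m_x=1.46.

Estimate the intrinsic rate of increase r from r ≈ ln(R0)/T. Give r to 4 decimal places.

0.1248

lx = nx/n0 = nx/2000: 1, 0.555, 0.361, 0.226, 0.125, 0.075, 0.05, 0.03
R0 = Σ lx·mx = 0 + 0 + 0.46569 + 0.49268 + 0.2425 + 0.186 + 0.099 + 0.0438 = 1.52967
Σ x·lx·mx = 5.21002; T = 5.21002/1.52967 = 3.40598…
r ≈ ln(R0)/T = ln(1.52967)/3.40598… = 0.124796… → 0.1248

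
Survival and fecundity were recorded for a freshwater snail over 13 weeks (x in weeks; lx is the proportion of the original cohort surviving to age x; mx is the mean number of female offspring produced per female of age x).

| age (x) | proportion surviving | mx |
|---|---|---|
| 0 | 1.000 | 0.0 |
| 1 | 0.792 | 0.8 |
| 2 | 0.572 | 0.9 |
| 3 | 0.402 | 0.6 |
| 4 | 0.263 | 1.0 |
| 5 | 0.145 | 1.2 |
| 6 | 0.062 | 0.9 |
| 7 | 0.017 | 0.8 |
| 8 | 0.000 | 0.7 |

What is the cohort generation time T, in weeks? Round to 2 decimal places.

2.50

lx·mx: 0, 0.6336, 0.5148, 0.2412, 0.263, 0.174, 0.0558, 0.0136, 0 → R0 = 1.896
x·lx·mx: 0, 0.6336, 1.0296, 0.7236, 1.052, 0.87, 0.3348, 0.0952, 0 → Σ = 4.7388
T = 4.7388 / 1.896 = 2.499367… → 2.50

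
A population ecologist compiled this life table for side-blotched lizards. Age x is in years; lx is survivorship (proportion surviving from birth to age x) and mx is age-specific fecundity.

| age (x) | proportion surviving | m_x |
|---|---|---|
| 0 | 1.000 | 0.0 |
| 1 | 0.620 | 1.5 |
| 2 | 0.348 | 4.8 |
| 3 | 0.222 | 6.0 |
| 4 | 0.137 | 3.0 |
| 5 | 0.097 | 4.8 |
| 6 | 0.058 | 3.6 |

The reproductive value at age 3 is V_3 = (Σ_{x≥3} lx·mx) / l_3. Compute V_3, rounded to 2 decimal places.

lx·mx for x ≥ 3: 1.332, 0.411, 0.4656, 0.2088 → sum = 2.4174
V_3 = 2.4174 / l_3 = 2.4174 / 0.222 = 10.889189… → 10.89

10.89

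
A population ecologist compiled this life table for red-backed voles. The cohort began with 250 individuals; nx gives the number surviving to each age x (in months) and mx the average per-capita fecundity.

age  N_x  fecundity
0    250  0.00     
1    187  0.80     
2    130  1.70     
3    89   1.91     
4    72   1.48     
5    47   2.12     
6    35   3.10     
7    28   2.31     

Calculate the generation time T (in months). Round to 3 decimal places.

lx = nx/n0 = nx/250: 1, 0.748, 0.52, 0.356, 0.288, 0.188, 0.14, 0.112
lx·mx: 0, 0.5984, 0.884, 0.67996, 0.42624, 0.39856, 0.434, 0.25872 → R0 = 3.67988
x·lx·mx: 0, 0.5984, 1.768, 2.03988, 1.70496, 1.9928, 2.604, 1.81104 → Σ = 12.51908
T = 12.51908 / 3.67988 = 3.402035… → 3.402

3.402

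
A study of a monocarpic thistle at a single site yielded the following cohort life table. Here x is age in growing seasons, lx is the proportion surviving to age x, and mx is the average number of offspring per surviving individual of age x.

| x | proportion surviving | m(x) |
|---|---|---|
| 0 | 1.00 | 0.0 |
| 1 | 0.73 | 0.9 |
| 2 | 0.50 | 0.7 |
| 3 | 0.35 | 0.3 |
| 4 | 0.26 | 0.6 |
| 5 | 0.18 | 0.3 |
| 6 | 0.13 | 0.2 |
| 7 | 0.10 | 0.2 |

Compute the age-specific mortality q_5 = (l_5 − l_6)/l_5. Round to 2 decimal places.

0.28

q_5 = (l_5 − l_6) / l_5 = (0.18 − 0.13) / 0.18
     = 0.05 / 0.18 = 0.277778… → 0.28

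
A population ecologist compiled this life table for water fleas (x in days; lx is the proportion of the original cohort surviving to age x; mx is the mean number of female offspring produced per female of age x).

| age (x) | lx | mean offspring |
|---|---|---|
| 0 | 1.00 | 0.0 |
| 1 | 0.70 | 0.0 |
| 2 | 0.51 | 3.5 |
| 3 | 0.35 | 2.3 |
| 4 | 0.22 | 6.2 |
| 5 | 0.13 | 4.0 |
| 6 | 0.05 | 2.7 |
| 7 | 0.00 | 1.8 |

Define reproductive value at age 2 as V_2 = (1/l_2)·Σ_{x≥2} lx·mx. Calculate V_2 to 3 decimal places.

9.037

lx·mx for x ≥ 2: 1.785, 0.805, 1.364, 0.52, 0.135, 0 → sum = 4.609
V_2 = 4.609 / l_2 = 4.609 / 0.51 = 9.037255… → 9.037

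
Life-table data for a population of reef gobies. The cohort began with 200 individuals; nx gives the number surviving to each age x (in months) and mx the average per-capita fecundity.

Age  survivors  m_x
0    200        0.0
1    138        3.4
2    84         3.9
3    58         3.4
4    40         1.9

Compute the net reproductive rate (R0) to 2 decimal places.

5.35

lx = nx/n0 = nx/200: 1, 0.69, 0.42, 0.29, 0.2
lx·mx by age: 0, 2.346, 1.638, 0.986, 0.38
R0 = Σ lx·mx = 5.35 → 5.35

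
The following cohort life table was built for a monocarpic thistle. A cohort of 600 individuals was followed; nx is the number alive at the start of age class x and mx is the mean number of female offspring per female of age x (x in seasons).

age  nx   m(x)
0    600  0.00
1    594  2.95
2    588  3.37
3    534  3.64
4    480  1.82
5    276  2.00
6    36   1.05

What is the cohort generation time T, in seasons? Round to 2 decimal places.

lx = nx/n0 = nx/600: 1, 0.99, 0.98, 0.89, 0.8, 0.46, 0.06
lx·mx: 0, 2.9205, 3.3026, 3.2396, 1.456, 0.92, 0.063 → R0 = 11.9017
x·lx·mx: 0, 2.9205, 6.6052, 9.7188, 5.824, 4.6, 0.378 → Σ = 30.0465
T = 30.0465 / 11.9017 = 2.524555… → 2.52

2.52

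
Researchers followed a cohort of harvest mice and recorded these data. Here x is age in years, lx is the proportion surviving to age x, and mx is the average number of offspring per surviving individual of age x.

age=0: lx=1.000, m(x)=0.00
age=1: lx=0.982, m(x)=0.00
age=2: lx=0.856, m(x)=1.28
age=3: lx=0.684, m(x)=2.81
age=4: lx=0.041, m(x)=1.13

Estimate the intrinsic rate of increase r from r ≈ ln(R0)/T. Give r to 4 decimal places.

0.4213

R0 = Σ lx·mx = 0 + 0 + 1.09568 + 1.92204 + 0.04633 = 3.06405
Σ x·lx·mx = 8.1428; T = 8.1428/3.06405 = 2.65753…
r ≈ ln(R0)/T = ln(3.06405)/2.65753… = 0.421345… → 0.4213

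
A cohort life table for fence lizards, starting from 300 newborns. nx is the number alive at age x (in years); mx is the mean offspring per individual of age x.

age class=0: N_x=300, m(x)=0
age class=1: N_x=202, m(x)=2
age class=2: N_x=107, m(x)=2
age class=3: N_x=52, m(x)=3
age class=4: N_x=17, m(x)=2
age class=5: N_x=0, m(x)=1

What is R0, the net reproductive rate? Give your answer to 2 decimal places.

lx = nx/n0 = nx/300: 1, 0.67333…, 0.35667…, 0.17333…, 0.05667…, 0
lx·mx by age: 0, 1.346667…, 0.713333…, 0.52…, 0.113333…, 0
R0 = Σ lx·mx = 2.693333… → 2.69

2.69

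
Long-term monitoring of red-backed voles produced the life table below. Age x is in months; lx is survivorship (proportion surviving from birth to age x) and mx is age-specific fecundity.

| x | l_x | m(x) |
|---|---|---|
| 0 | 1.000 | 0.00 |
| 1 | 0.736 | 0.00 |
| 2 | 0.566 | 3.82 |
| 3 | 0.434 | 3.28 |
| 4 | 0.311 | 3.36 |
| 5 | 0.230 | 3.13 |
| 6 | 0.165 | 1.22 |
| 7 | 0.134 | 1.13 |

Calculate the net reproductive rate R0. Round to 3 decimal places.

lx·mx by age: 0, 0, 2.16212, 1.42352, 1.04496, 0.7199, 0.2013, 0.15142
R0 = Σ lx·mx = 5.70322 → 5.703

5.703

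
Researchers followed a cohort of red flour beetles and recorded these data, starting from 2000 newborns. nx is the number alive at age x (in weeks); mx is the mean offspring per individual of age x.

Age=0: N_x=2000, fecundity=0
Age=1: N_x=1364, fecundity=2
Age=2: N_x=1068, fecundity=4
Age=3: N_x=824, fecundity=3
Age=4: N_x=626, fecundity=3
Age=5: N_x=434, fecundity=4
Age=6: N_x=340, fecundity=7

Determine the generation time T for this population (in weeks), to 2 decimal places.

3.18

lx = nx/n0 = nx/2000: 1, 0.682, 0.534, 0.412, 0.313, 0.217, 0.17
lx·mx: 0, 1.364, 2.136, 1.236, 0.939, 0.868, 1.19 → R0 = 7.733
x·lx·mx: 0, 1.364, 4.272, 3.708, 3.756, 4.34, 7.14 → Σ = 24.58
T = 24.58 / 7.733 = 3.178585… → 3.18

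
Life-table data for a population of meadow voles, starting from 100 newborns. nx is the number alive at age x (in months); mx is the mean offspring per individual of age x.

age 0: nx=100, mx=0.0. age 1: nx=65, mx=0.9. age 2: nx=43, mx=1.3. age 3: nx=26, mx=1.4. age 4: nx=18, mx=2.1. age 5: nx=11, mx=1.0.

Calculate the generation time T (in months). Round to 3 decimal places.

lx = nx/n0 = nx/100: 1, 0.65, 0.43, 0.26, 0.18, 0.11
lx·mx: 0, 0.585, 0.559, 0.364, 0.378, 0.11 → R0 = 1.996
x·lx·mx: 0, 0.585, 1.118, 1.092, 1.512, 0.55 → Σ = 4.857
T = 4.857 / 1.996 = 2.433367… → 2.433

2.433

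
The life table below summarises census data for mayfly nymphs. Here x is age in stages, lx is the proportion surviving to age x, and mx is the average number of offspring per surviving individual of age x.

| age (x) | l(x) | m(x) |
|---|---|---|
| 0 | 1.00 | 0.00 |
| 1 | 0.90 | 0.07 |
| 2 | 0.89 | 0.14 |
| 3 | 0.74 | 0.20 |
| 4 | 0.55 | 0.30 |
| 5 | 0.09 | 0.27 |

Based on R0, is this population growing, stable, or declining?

declining

R0 = Σ lx·mx = 0 + 0.063 + 0.1246 + 0.148 + 0.165 + 0.0243 = 0.5249
R0 < 1, so the population is declining.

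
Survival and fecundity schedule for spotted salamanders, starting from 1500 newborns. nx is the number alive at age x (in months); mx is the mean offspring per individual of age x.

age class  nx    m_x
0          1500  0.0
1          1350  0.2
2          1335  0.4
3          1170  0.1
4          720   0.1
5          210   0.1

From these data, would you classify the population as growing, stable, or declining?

declining

lx = nx/n0 = nx/1500: 1, 0.9, 0.89, 0.78, 0.48, 0.14
R0 = Σ lx·mx = 0 + 0.18 + 0.356 + 0.078 + 0.048 + 0.014 = 0.676
R0 < 1, so the population is declining.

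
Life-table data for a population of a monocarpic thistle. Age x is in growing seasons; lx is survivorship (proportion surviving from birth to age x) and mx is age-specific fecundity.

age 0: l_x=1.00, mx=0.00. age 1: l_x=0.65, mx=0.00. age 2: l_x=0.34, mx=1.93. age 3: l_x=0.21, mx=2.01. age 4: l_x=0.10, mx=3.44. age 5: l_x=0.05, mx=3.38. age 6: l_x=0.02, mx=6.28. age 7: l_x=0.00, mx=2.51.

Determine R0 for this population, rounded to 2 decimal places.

lx·mx by age: 0, 0, 0.6562, 0.4221, 0.344, 0.169, 0.1256, 0
R0 = Σ lx·mx = 1.7169 → 1.72

1.72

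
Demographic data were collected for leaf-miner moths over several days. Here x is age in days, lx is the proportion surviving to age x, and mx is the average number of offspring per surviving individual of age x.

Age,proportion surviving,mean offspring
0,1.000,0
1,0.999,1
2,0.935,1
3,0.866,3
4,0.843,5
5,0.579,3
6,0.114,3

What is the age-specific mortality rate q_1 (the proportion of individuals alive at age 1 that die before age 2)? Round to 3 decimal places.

q_1 = (l_1 − l_2) / l_1 = (0.999 − 0.935) / 0.999
     = 0.064 / 0.999 = 0.064064… → 0.064

0.064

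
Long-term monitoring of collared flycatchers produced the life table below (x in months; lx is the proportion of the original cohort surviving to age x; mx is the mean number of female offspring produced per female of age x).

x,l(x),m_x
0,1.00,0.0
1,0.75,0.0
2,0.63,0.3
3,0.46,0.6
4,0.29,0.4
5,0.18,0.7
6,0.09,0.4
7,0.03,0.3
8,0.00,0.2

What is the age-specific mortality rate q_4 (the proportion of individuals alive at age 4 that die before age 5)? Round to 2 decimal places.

q_4 = (l_4 − l_5) / l_4 = (0.29 − 0.18) / 0.29
     = 0.11 / 0.29 = 0.37931… → 0.38

0.38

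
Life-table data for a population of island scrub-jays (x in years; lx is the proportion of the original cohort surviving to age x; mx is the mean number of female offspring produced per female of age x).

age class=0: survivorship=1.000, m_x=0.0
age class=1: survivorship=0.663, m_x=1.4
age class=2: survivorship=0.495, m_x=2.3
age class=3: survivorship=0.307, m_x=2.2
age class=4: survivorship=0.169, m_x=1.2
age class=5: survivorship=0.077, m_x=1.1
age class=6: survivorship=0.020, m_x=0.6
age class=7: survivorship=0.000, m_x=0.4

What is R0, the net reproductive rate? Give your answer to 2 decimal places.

lx·mx by age: 0, 0.9282, 1.1385, 0.6754, 0.2028, 0.0847, 0.012, 0
R0 = Σ lx·mx = 3.0416 → 3.04

3.04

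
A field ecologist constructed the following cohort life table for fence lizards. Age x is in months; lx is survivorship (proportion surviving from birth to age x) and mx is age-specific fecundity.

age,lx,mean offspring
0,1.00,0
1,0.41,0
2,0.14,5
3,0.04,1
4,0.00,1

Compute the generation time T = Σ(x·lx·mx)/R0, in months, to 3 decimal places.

lx·mx: 0, 0, 0.7, 0.04, 0 → R0 = 0.74
x·lx·mx: 0, 0, 1.4, 0.12, 0 → Σ = 1.52
T = 1.52 / 0.74 = 2.054054… → 2.054

2.054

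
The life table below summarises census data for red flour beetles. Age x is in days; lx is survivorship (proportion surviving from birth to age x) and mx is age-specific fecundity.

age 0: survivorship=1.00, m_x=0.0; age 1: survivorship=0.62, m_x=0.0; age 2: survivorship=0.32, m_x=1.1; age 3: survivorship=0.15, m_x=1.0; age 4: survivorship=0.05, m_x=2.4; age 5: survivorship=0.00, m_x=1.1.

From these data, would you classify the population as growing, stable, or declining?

declining

R0 = Σ lx·mx = 0 + 0 + 0.352 + 0.15 + 0.12 + 0 = 0.622
R0 < 1, so the population is declining.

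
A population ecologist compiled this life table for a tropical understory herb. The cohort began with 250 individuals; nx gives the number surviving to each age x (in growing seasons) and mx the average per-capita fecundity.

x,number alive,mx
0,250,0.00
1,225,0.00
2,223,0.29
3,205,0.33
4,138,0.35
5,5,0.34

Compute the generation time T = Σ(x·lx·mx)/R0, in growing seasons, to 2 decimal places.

lx = nx/n0 = nx/250: 1, 0.9, 0.892, 0.82, 0.552, 0.02
lx·mx: 0, 0, 0.25868, 0.2706, 0.1932, 0.0068 → R0 = 0.72928
x·lx·mx: 0, 0, 0.51736, 0.8118, 0.7728, 0.034 → Σ = 2.13596
T = 2.13596 / 0.72928 = 2.928861… → 2.93

2.93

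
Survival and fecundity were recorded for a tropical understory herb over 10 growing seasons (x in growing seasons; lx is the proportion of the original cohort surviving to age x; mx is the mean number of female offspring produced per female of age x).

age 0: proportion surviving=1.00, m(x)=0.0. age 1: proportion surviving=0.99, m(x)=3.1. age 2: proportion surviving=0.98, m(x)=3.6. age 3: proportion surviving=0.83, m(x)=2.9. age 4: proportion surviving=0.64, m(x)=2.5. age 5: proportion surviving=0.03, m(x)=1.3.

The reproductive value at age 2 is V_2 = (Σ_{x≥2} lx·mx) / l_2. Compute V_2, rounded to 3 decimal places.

lx·mx for x ≥ 2: 3.528, 2.407, 1.6, 0.039 → sum = 7.574
V_2 = 7.574 / l_2 = 7.574 / 0.98 = 7.728571… → 7.729

7.729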